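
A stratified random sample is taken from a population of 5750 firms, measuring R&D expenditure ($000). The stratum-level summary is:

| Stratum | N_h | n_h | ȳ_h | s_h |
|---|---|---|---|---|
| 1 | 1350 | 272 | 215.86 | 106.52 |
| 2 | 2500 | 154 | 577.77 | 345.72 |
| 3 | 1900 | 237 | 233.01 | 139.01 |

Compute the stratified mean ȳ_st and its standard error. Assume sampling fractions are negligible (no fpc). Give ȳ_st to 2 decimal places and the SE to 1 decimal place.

ȳ_st ≈ 378.88, SE ≈ 12.6

ȳ_st = Σ W_h ȳ_h = (1350·215.86 + 2500·577.77 + 1900·233.01)/5750 = 378.87913
V̂(ȳ_st) = Σ W_h² s_h²/n_h, with W_h = N_h/N and N = 5750:
  stratum 1: (1350/5750)²·106.52²/272 = 2.29946
  stratum 2: (2500/5750)²·345.72²/154 = 146.714
  stratum 3: (1900/5750)²·139.01²/237 = 8.90257
V̂(ȳ_st) = 157.916
SE(ȳ_st) = √157.916 = 12.5665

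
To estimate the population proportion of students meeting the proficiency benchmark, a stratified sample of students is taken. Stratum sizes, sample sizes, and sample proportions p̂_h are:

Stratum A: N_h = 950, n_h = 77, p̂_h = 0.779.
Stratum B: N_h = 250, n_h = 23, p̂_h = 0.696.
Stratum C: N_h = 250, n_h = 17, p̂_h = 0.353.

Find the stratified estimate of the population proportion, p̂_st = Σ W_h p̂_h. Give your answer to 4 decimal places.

N = 1450; stratum weights W_h = N_h/N.
p̂_st = Σ W_h p̂_h = (950·0.779 + 250·0.696 + 250·0.353)/1450 = 0.69124

p̂_st ≈ 0.6912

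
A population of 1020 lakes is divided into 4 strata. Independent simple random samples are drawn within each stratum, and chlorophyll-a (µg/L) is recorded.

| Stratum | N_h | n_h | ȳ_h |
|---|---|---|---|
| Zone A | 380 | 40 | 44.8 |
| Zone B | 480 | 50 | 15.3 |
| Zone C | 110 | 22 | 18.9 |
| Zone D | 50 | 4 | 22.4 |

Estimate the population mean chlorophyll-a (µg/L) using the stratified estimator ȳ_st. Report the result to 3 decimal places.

ȳ_st ≈ 27.026

N = Σ N_h = 1020. Stratum weights W_h = N_h/N.
ȳ_st = (380·44.8 + 480·15.3 + 110·18.9 + 50·22.4) / 1020 = 27.02647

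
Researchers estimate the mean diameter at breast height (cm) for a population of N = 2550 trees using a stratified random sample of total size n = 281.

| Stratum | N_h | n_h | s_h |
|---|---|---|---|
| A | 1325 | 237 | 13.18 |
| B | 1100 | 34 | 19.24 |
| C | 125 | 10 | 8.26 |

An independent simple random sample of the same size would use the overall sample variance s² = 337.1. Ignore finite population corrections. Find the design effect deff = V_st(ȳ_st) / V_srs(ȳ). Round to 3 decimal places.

deff ≈ 1.867

V̂(ȳ_st) = Σ W_h² s_h²/n_h, with W_h = N_h/N and N = 2550:
  stratum A: (1325/2550)²·13.18²/237 = 0.197895
  stratum B: (1100/2550)²·19.24²/34 = 2.02599
  stratum C: (125/2550)²·8.26²/10 = 0.0163946
V_st = 2.24027
V_srs = s²/n = 337.1/281 = 1.19964
deff = V_st / V_srs = 2.24027/1.19964 = 1.8674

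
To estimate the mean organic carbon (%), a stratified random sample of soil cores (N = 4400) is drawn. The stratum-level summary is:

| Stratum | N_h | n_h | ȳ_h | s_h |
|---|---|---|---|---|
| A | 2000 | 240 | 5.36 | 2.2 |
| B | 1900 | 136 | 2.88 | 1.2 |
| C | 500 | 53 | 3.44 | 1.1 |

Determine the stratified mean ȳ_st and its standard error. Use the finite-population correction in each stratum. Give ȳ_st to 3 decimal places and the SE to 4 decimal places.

ȳ_st = Σ W_h ȳ_h = (2000·5.36 + 1900·2.88 + 500·3.44)/4400 = 4.07091
V̂(ȳ_st) = Σ W_h² (1 − n_h/N_h) s_h²/n_h, with W_h = N_h/N and N = 4400:
  stratum A: (2000/4400)²·(1 − 240/2000)·2.2²/240 = 0.00366667
  stratum B: (1900/4400)²·(1 − 136/1900)·1.2²/136 = 0.00183303
  stratum C: (500/4400)²·(1 − 53/500)·1.1²/53 = 0.000263561
V̂(ȳ_st) = 0.00576326
SE(ȳ_st) = √0.00576326 = 0.0759161

ȳ_st ≈ 4.071, SE ≈ 0.0759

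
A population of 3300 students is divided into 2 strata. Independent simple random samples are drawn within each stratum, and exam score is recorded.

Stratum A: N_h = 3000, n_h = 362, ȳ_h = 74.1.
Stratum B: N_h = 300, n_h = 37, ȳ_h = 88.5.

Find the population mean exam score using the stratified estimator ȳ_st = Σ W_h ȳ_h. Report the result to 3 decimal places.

ȳ_st ≈ 75.409

N = Σ N_h = 3300. Stratum weights W_h = N_h/N.
ȳ_st = (3000·74.1 + 300·88.5) / 3300 = 75.40909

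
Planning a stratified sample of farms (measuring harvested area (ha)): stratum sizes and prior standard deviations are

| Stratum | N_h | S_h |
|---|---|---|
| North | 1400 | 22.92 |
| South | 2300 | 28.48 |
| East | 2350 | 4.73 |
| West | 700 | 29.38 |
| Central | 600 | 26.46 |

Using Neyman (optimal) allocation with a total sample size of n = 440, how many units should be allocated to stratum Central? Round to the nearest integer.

Neyman allocation: n_h = n · N_h S_h / Σ N_i S_i, with n = 440.
  stratum North: N_h·S_h = 1400·22.92 = 32088.00
  stratum South: N_h·S_h = 2300·28.48 = 65504.00
  stratum East: N_h·S_h = 2350·4.73 = 11115.50
  stratum West: N_h·S_h = 700·29.38 = 20566.00
  stratum Central: N_h·S_h = 600·26.46 = 15876.00
Σ N_h S_h = 145149.50
n for stratum Central = 440·15876.00/145149.50 = 48.126 → 48

48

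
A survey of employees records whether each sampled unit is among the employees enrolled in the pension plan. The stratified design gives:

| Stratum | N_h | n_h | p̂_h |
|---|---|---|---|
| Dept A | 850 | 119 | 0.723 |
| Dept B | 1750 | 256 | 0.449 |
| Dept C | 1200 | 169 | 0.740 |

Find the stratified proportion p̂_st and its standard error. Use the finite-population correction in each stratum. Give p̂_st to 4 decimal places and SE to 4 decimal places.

p̂_st ≈ 0.6022, SE ≈ 0.0186

N = 3800; stratum weights W_h = N_h/N.
p̂_st = Σ W_h p̂_h = (850·0.723 + 1750·0.449 + 1200·0.740)/3800 = 0.60218
V̂(p̂_st) = Σ W_h² (1 − n_h/N_h) p̂_h(1−p̂_h)/(n_h−1):
  stratum Dept A: (850/3800)²·(1 − 119/850)·0.723·0.277/118 = 7.30307e-05
  stratum Dept B: (1750/3800)²·(1 − 256/1750)·0.449·0.551/255 = 0.000175663
  stratum Dept C: (1200/3800)²·(1 − 169/1200)·0.740·0.260/168 = 9.81225e-05
V̂(p̂_st) = 0.000346816; SE = √V̂ = 0.018623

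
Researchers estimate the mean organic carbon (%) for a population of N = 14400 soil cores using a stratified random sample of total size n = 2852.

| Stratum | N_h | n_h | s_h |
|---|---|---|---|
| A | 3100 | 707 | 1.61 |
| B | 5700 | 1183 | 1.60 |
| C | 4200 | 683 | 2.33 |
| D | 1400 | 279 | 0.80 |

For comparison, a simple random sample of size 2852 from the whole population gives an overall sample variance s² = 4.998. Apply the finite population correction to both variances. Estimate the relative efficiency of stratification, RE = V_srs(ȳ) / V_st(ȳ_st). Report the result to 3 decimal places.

RE ≈ 1.429

V̂(ȳ_st) = Σ W_h² (1 − n_h/N_h) s_h²/n_h, with W_h = N_h/N and N = 14400:
  stratum A: (3100/14400)²·(1 − 707/3100)·1.61²/707 = 0.000131163
  stratum B: (5700/14400)²·(1 − 1183/5700)·1.60²/1183 = 0.000268692
  stratum C: (4200/14400)²·(1 − 683/4200)·2.33²/683 = 0.000566223
  stratum D: (1400/14400)²·(1 − 279/1400)·0.80²/279 = 1.73614e-05
V_st = 0.00098344
V_srs = (1 − 2852/14400)·4.998/2852 = 0.00140537
Relative efficiency = V_srs / V_st = 0.00140537/0.00098344 = 1.4290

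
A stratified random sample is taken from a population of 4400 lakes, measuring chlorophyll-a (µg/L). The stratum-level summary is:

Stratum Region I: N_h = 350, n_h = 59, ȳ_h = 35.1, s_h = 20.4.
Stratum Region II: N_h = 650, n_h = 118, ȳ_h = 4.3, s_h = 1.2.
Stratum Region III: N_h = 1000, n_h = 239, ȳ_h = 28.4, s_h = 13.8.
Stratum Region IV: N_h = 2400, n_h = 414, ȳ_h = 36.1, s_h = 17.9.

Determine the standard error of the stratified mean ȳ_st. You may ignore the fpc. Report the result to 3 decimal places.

V̂(ȳ_st) = Σ W_h² s_h²/n_h, with W_h = N_h/N and N = 4400:
  stratum Region I: (350/4400)²·20.4²/59 = 0.0446313
  stratum Region II: (650/4400)²·1.2²/118 = 0.000266319
  stratum Region III: (1000/4400)²·13.8²/239 = 0.0411581
  stratum Region IV: (2400/4400)²·17.9²/414 = 0.230262
V̂(ȳ_st) = 0.316318
SE(ȳ_st) = √0.316318 = 0.562421

SE(ȳ_st) ≈ 0.562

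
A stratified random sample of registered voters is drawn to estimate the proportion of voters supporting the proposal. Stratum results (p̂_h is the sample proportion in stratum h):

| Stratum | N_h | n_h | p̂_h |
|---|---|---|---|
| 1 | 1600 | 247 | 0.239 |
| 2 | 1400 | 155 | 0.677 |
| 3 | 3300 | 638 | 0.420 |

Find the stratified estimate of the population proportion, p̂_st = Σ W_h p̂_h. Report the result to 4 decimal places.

p̂_st ≈ 0.4311

N = 6300; stratum weights W_h = N_h/N.
p̂_st = Σ W_h p̂_h = (1600·0.239 + 1400·0.677 + 3300·0.420)/6300 = 0.43114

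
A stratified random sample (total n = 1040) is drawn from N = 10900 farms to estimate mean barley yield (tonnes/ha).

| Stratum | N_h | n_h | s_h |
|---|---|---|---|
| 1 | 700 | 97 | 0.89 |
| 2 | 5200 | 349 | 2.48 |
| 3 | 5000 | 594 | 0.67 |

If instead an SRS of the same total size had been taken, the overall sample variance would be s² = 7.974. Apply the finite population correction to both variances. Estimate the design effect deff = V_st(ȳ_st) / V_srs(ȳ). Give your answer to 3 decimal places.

deff ≈ 0.564

V̂(ȳ_st) = Σ W_h² (1 − n_h/N_h) s_h²/n_h, with W_h = N_h/N and N = 10900:
  stratum 1: (700/10900)²·(1 − 97/700)·0.89²/97 = 2.90115e-05
  stratum 2: (5200/10900)²·(1 − 349/5200)·2.48²/349 = 0.00374162
  stratum 3: (5000/10900)²·(1 − 594/5000)·0.67²/594 = 0.000140128
V_st = 0.00391076
V_srs = (1 − 1040/10900)·7.974/1040 = 0.00693575
deff = V_st / V_srs = 0.00391076/0.00693575 = 0.5639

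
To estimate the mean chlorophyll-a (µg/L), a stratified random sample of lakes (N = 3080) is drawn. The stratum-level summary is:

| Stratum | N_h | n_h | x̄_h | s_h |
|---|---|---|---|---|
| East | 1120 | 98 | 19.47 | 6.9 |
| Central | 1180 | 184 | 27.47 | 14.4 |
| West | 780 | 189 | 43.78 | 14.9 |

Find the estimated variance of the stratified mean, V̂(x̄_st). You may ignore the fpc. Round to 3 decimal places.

V̂(x̄_st) ≈ 0.305

V̂(x̄_st) = Σ W_h² s_h²/n_h, with W_h = N_h/N and N = 3080:
  stratum East: (1120/3080)²·6.9²/98 = 0.0642402
  stratum Central: (1180/3080)²·14.4²/184 = 0.165413
  stratum West: (780/3080)²·14.9²/189 = 0.0753353
V̂(x̄_st) = 0.304989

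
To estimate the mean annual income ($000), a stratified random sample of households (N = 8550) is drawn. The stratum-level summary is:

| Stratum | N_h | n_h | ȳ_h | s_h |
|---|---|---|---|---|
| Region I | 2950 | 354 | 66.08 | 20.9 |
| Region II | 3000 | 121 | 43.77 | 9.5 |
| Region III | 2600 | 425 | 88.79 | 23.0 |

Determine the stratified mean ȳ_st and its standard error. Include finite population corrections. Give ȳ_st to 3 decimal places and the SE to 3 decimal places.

ȳ_st = Σ W_h ȳ_h = (2950·66.08 + 3000·43.77 + 2600·88.79)/8550 = 65.15789
V̂(ȳ_st) = Σ W_h² (1 − n_h/N_h) s_h²/n_h, with W_h = N_h/N and N = 8550:
  stratum Region I: (2950/8550)²·(1 − 354/2950)·20.9²/354 = 0.129266
  stratum Region II: (3000/8550)²·(1 − 121/3000)·9.5²/121 = 0.0881237
  stratum Region III: (2600/8550)²·(1 − 425/2600)·23.0²/425 = 0.0962869
V̂(ȳ_st) = 0.313676
SE(ȳ_st) = √0.313676 = 0.560068

ȳ_st ≈ 65.158, SE ≈ 0.560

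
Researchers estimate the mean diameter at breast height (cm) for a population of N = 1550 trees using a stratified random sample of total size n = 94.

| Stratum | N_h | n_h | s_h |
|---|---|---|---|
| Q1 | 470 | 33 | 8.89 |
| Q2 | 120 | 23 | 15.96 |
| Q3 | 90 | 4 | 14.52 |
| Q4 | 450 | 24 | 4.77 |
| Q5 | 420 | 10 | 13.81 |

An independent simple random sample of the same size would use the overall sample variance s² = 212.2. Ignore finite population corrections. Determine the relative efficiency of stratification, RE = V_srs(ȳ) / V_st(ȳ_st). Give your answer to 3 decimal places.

V̂(ȳ_st) = Σ W_h² s_h²/n_h, with W_h = N_h/N and N = 1550:
  stratum Q1: (470/1550)²·8.89²/33 = 0.220202
  stratum Q2: (120/1550)²·15.96²/23 = 0.06638
  stratum Q3: (90/1550)²·14.52²/4 = 0.177703
  stratum Q4: (450/1550)²·4.77²/24 = 0.0799074
  stratum Q5: (420/1550)²·13.81²/10 = 1.4003
V_st = 1.9445
V_srs = s²/n = 212.2/94 = 2.25745
Relative efficiency = V_srs / V_st = 2.25745/1.9445 = 1.1609

RE ≈ 1.161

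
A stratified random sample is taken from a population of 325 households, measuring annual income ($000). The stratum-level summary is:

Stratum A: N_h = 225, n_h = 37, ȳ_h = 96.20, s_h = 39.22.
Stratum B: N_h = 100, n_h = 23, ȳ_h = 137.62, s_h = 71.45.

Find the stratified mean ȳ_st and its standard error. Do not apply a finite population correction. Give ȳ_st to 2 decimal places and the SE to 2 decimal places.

ȳ_st = Σ W_h ȳ_h = (225·96.20 + 100·137.62)/325 = 108.94462
V̂(ȳ_st) = Σ W_h² s_h²/n_h, with W_h = N_h/N and N = 325:
  stratum A: (225/325)²·39.22²/37 = 19.9256
  stratum B: (100/325)²·71.45²/23 = 21.0141
V̂(ȳ_st) = 40.9397
SE(ȳ_st) = √40.9397 = 6.39841

ȳ_st ≈ 108.94, SE ≈ 6.40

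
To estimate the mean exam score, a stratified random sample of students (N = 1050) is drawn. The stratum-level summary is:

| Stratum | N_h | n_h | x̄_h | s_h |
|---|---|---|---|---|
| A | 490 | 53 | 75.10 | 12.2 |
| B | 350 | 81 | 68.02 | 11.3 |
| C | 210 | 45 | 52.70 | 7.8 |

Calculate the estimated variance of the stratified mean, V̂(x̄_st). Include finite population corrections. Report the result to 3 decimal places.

V̂(x̄_st) = Σ W_h² (1 − n_h/N_h) s_h²/n_h, with W_h = N_h/N and N = 1050:
  stratum A: (490/1050)²·(1 − 53/490)·12.2²/53 = 0.545435
  stratum B: (350/1050)²·(1 − 81/350)·11.3²/81 = 0.134621
  stratum C: (210/1050)²·(1 − 45/210)·7.8²/45 = 0.0424914
V̂(x̄_st) = 0.722547

V̂(x̄_st) ≈ 0.723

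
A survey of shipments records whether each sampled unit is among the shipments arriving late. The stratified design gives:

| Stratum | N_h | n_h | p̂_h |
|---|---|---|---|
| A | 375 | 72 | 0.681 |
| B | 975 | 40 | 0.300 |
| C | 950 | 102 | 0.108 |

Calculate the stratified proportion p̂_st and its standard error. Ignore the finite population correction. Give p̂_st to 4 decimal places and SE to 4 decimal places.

p̂_st ≈ 0.2828, SE ≈ 0.0348

N = 2300; stratum weights W_h = N_h/N.
p̂_st = Σ W_h p̂_h = (375·0.681 + 975·0.300 + 950·0.108)/2300 = 0.28282
V̂(p̂_st) = Σ W_h² p̂_h(1−p̂_h)/(n_h−1):
  stratum A: (375/2300)²·0.681·0.319/71 = 8.13367e-05
  stratum B: (975/2300)²·0.300·0.700/39 = 0.000967628
  stratum C: (950/2300)²·0.108·0.892/101 = 0.000162727
V̂(p̂_st) = 0.00121169; SE = √V̂ = 0.0348094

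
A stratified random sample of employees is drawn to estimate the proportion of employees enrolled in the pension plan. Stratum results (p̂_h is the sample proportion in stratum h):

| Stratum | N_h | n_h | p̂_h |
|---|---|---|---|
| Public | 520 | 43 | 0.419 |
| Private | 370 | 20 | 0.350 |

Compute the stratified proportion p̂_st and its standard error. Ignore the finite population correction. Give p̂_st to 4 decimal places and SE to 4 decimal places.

N = 890; stratum weights W_h = N_h/N.
p̂_st = Σ W_h p̂_h = (520·0.419 + 370·0.350)/890 = 0.39031
V̂(p̂_st) = Σ W_h² p̂_h(1−p̂_h)/(n_h−1):
  stratum Public: (520/890)²·0.419·0.581/42 = 0.00197864
  stratum Private: (370/890)²·0.350·0.650/19 = 0.00206943
V̂(p̂_st) = 0.00404808; SE = √V̂ = 0.0636245

p̂_st ≈ 0.3903, SE ≈ 0.0636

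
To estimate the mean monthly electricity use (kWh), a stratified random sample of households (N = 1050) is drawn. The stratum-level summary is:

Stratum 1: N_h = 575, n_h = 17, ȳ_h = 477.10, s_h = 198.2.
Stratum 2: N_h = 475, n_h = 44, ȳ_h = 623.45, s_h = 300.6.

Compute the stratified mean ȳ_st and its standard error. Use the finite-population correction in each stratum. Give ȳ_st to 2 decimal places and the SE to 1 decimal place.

ȳ_st = Σ W_h ȳ_h = (575·477.10 + 475·623.45)/1050 = 543.30595
V̂(ȳ_st) = Σ W_h² (1 − n_h/N_h) s_h²/n_h, with W_h = N_h/N and N = 1050:
  stratum 1: (575/1050)²·(1 − 17/575)·198.2²/17 = 672.484
  stratum 2: (475/1050)²·(1 − 44/475)·300.6²/44 = 381.345
V̂(ȳ_st) = 1053.83
SE(ȳ_st) = √1053.83 = 32.4627

ȳ_st ≈ 543.31, SE ≈ 32.5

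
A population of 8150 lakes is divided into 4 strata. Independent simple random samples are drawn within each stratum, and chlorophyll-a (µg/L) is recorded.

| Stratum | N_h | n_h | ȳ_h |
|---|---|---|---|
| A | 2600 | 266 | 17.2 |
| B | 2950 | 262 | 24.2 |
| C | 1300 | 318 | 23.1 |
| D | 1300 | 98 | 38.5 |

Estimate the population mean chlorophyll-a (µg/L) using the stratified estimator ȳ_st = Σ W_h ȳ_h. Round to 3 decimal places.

N = Σ N_h = 8150. Stratum weights W_h = N_h/N.
ȳ_st = (2600·17.2 + 2950·24.2 + 1300·23.1 + 1300·38.5) / 8150 = 24.07239

ȳ_st ≈ 24.072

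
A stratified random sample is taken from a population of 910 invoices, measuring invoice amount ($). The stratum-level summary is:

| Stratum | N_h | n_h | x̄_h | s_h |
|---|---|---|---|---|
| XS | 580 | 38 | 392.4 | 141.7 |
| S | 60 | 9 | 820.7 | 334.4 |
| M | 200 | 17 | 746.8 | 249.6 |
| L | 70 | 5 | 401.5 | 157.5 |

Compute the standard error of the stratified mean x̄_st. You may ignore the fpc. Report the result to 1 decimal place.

SE(x̄_st) ≈ 21.8

V̂(x̄_st) = Σ W_h² s_h²/n_h, with W_h = N_h/N and N = 910:
  stratum XS: (580/910)²·141.7²/38 = 214.649
  stratum S: (60/910)²·334.4²/9 = 54.0144
  stratum M: (200/910)²·249.6²/17 = 177.018
  stratum L: (70/910)²·157.5²/5 = 29.3565
V̂(x̄_st) = 475.038
SE(x̄_st) = √475.038 = 21.7954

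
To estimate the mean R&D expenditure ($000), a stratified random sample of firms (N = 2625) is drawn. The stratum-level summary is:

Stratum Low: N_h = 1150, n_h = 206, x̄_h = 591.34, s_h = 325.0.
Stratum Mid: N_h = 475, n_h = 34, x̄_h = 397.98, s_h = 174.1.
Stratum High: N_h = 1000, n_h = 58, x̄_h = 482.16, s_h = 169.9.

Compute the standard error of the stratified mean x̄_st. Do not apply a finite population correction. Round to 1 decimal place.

SE(x̄_st) ≈ 14.1

V̂(x̄_st) = Σ W_h² s_h²/n_h, with W_h = N_h/N and N = 2625:
  stratum Low: (1150/2625)²·325.0²/206 = 98.4094
  stratum Mid: (475/2625)²·174.1²/34 = 29.1909
  stratum High: (1000/2625)²·169.9²/58 = 72.2271
V̂(x̄_st) = 199.827
SE(x̄_st) = √199.827 = 14.136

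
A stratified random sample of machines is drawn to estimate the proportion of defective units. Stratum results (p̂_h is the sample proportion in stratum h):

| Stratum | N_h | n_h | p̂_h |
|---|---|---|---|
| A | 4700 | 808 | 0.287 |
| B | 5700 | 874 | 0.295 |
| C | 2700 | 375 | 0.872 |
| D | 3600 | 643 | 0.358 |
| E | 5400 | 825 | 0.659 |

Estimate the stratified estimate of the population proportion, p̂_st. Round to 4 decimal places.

p̂_st ≈ 0.4630

N = 22100; stratum weights W_h = N_h/N.
p̂_st = Σ W_h p̂_h = (4700·0.287 + 5700·0.295 + 2700·0.872 + 3600·0.358 + 5400·0.659)/22100 = 0.46300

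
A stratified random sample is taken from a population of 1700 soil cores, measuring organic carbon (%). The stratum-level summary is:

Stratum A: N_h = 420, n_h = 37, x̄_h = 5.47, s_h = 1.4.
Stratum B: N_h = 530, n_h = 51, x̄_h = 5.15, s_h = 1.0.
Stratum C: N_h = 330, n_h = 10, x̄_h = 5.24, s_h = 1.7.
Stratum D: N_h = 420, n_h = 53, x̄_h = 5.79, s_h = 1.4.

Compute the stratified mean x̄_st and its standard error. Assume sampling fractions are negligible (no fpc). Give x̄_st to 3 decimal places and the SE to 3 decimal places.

x̄_st = Σ W_h x̄_h = (420·5.47 + 530·5.15 + 330·5.24 + 420·5.79)/1700 = 5.40465
V̂(x̄_st) = Σ W_h² s_h²/n_h, with W_h = N_h/N and N = 1700:
  stratum A: (420/1700)²·1.4²/37 = 0.00323337
  stratum B: (530/1700)²·1.0²/51 = 0.00190583
  stratum C: (330/1700)²·1.7²/10 = 0.01089
  stratum D: (420/1700)²·1.4²/53 = 0.00225726
V̂(x̄_st) = 0.0182865
SE(x̄_st) = √0.0182865 = 0.135227

x̄_st ≈ 5.405, SE ≈ 0.135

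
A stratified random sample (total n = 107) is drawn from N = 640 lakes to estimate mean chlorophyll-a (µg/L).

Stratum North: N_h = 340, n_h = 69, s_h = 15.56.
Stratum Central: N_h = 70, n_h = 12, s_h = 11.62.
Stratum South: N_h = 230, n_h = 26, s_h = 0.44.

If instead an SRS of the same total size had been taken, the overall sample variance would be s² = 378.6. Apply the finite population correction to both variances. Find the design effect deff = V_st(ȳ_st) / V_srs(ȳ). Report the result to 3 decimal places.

V̂(ȳ_st) = Σ W_h² (1 − n_h/N_h) s_h²/n_h, with W_h = N_h/N and N = 640:
  stratum North: (340/640)²·(1 − 69/340)·15.56²/69 = 0.78933
  stratum Central: (70/640)²·(1 − 12/70)·11.62²/12 = 0.111531
  stratum South: (230/640)²·(1 − 26/230)·0.44²/26 = 0.000852963
V_st = 0.901714
V_srs = (1 − 107/640)·378.6/107 = 2.94676
deff = V_st / V_srs = 0.901714/2.94676 = 0.3060

deff ≈ 0.306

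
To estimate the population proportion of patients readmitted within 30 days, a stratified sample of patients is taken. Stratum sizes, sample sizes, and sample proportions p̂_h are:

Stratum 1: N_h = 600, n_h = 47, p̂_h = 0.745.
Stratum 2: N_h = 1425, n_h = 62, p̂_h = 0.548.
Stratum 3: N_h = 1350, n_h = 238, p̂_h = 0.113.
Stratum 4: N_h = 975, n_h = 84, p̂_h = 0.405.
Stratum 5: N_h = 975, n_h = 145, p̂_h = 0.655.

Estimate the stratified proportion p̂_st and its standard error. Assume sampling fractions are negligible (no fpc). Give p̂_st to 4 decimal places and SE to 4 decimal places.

p̂_st ≈ 0.4533, SE ≈ 0.0228

N = 5325; stratum weights W_h = N_h/N.
p̂_st = Σ W_h p̂_h = (600·0.745 + 1425·0.548 + 1350·0.113 + 975·0.405 + 975·0.655)/5325 = 0.45332
V̂(p̂_st) = Σ W_h² p̂_h(1−p̂_h)/(n_h−1):
  stratum 1: (600/5325)²·0.745·0.255/46 = 5.24327e-05
  stratum 2: (1425/5325)²·0.548·0.452/61 = 0.00029079
  stratum 3: (1350/5325)²·0.113·0.887/237 = 2.7182e-05
  stratum 4: (975/5325)²·0.405·0.595/83 = 9.73339e-05
  stratum 5: (975/5325)²·0.655·0.345/144 = 5.261e-05
V̂(p̂_st) = 0.000520349; SE = √V̂ = 0.0228112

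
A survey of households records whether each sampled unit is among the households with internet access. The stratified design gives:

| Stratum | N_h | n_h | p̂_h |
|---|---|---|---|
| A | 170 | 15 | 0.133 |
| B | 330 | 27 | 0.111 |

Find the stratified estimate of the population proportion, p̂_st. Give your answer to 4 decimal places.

p̂_st ≈ 0.1185

N = 500; stratum weights W_h = N_h/N.
p̂_st = Σ W_h p̂_h = (170·0.133 + 330·0.111)/500 = 0.11848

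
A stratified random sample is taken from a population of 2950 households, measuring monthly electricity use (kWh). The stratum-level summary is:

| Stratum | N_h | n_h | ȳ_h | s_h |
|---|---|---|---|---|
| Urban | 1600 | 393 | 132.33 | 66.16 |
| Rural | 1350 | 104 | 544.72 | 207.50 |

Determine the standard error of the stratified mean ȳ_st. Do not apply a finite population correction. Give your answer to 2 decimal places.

V̂(ȳ_st) = Σ W_h² s_h²/n_h, with W_h = N_h/N and N = 2950:
  stratum Urban: (1600/2950)²·66.16²/393 = 3.27638
  stratum Rural: (1350/2950)²·207.50²/104 = 86.7015
V̂(ȳ_st) = 89.9778
SE(ȳ_st) = √89.9778 = 9.48566

SE(ȳ_st) ≈ 9.49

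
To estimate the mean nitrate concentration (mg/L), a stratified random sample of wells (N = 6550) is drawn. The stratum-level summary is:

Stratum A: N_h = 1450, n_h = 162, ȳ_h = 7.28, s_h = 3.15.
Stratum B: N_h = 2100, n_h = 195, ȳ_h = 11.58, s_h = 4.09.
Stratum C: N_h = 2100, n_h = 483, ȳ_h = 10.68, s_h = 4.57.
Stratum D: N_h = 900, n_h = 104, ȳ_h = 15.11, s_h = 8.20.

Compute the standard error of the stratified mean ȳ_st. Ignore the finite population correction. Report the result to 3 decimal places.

V̂(ȳ_st) = Σ W_h² s_h²/n_h, with W_h = N_h/N and N = 6550:
  stratum A: (1450/6550)²·3.15²/162 = 0.00300165
  stratum B: (2100/6550)²·4.09²/195 = 0.00881796
  stratum C: (2100/6550)²·4.57²/483 = 0.00444469
  stratum D: (900/6550)²·8.20²/104 = 0.0122067
V̂(ȳ_st) = 0.0284709
SE(ȳ_st) = √0.0284709 = 0.168733

SE(ȳ_st) ≈ 0.169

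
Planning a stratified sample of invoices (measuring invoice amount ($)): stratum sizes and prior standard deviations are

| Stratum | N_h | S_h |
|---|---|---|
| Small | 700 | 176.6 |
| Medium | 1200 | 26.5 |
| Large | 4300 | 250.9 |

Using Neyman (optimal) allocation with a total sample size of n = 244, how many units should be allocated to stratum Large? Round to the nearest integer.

213

Neyman allocation: n_h = n · N_h S_h / Σ N_i S_i, with n = 244.
  stratum Small: N_h·S_h = 700·176.6 = 123620.00
  stratum Medium: N_h·S_h = 1200·26.5 = 31800.00
  stratum Large: N_h·S_h = 4300·250.9 = 1078870.00
Σ N_h S_h = 1234290.00
n for stratum Large = 244·1078870.00/1234290.00 = 213.276 → 213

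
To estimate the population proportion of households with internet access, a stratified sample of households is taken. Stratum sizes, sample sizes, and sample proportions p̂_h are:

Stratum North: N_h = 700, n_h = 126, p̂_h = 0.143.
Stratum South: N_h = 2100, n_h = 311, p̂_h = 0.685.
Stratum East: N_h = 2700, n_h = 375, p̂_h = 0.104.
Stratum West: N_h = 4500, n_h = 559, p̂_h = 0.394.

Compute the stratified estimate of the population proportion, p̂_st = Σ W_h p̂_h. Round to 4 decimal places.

N = 10000; stratum weights W_h = N_h/N.
p̂_st = Σ W_h p̂_h = (700·0.143 + 2100·0.685 + 2700·0.104 + 4500·0.394)/10000 = 0.35924

p̂_st ≈ 0.3592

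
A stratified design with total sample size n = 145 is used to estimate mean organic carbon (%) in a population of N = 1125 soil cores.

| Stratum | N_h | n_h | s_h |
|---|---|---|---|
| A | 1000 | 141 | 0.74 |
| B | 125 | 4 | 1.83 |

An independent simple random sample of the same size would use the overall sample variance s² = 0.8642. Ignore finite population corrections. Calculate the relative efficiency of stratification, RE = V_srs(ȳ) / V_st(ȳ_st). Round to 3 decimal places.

RE ≈ 0.445

V̂(ȳ_st) = Σ W_h² s_h²/n_h, with W_h = N_h/N and N = 1125:
  stratum A: (1000/1125)²·0.74²/141 = 0.00306859
  stratum B: (125/1125)²·1.83²/4 = 0.0103361
V_st = 0.0134047
V_srs = s²/n = 0.8642/145 = 0.00596
Relative efficiency = V_srs / V_st = 0.00596/0.0134047 = 0.4446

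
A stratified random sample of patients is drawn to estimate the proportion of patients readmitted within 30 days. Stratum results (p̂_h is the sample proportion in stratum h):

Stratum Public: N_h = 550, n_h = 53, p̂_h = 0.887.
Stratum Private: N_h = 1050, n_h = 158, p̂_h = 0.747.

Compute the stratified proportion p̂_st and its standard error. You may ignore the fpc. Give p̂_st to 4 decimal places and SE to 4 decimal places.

p̂_st ≈ 0.7951, SE ≈ 0.0273

N = 1600; stratum weights W_h = N_h/N.
p̂_st = Σ W_h p̂_h = (550·0.887 + 1050·0.747)/1600 = 0.79513
V̂(p̂_st) = Σ W_h² p̂_h(1−p̂_h)/(n_h−1):
  stratum Public: (550/1600)²·0.887·0.113/52 = 0.000227764
  stratum Private: (1050/1600)²·0.747·0.253/157 = 0.000518418
V̂(p̂_st) = 0.000746182; SE = √V̂ = 0.0273163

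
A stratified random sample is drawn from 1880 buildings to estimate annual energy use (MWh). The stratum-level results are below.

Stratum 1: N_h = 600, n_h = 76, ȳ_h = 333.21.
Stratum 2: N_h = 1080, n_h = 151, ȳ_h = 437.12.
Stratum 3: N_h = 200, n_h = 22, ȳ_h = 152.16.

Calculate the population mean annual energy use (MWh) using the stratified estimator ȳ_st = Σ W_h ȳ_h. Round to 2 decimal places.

N = Σ N_h = 1880. Stratum weights W_h = N_h/N.
ȳ_st = (600·333.21 + 1080·437.12 + 200·152.16) / 1880 = 373.6423

ȳ_st ≈ 373.64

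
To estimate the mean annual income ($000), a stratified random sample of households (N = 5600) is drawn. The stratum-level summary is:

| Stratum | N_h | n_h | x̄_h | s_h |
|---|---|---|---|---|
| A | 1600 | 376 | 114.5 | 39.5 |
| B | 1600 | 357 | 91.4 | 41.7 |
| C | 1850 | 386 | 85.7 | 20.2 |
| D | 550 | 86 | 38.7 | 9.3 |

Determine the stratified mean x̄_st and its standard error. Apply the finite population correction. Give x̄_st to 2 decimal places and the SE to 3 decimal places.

x̄_st ≈ 90.94, SE ≈ 0.817

x̄_st = Σ W_h x̄_h = (1600·114.5 + 1600·91.4 + 1850·85.7 + 550·38.7)/5600 = 90.94107
V̂(x̄_st) = Σ W_h² (1 − n_h/N_h) s_h²/n_h, with W_h = N_h/N and N = 5600:
  stratum A: (1600/5600)²·(1 − 376/1600)·39.5²/376 = 0.259138
  stratum B: (1600/5600)²·(1 − 357/1600)·41.7²/357 = 0.308901
  stratum C: (1850/5600)²·(1 − 386/1850)·20.2²/386 = 0.0912961
  stratum D: (550/5600)²·(1 − 86/550)·9.3²/86 = 0.00818412
V̂(x̄_st) = 0.667519
SE(x̄_st) = √0.667519 = 0.817019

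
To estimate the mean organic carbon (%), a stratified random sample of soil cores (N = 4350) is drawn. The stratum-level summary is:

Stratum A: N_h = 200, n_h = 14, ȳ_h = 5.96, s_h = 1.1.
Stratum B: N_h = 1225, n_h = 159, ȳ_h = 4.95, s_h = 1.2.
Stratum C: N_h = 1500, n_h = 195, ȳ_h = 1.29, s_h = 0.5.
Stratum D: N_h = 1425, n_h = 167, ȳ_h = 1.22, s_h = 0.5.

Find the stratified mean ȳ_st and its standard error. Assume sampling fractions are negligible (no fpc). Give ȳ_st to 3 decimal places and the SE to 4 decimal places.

ȳ_st = Σ W_h ȳ_h = (200·5.96 + 1225·4.95 + 1500·1.29 + 1425·1.22)/4350 = 2.51247
V̂(ȳ_st) = Σ W_h² s_h²/n_h, with W_h = N_h/N and N = 4350:
  stratum A: (200/4350)²·1.1²/14 = 0.0001827
  stratum B: (1225/4350)²·1.2²/159 = 0.000718223
  stratum C: (1500/4350)²·0.5²/195 = 0.000152444
  stratum D: (1425/4350)²·0.5²/167 = 0.000160648
V̂(ȳ_st) = 0.00121401
SE(ȳ_st) = √0.00121401 = 0.0348427

ȳ_st ≈ 2.512, SE ≈ 0.0348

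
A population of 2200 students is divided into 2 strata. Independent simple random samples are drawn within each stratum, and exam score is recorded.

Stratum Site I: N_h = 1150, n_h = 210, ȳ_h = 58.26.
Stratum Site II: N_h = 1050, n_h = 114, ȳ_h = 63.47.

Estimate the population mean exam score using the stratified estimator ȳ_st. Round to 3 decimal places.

N = Σ N_h = 2200. Stratum weights W_h = N_h/N.
ȳ_st = (1150·58.26 + 1050·63.47) / 2200 = 60.74659

ȳ_st ≈ 60.747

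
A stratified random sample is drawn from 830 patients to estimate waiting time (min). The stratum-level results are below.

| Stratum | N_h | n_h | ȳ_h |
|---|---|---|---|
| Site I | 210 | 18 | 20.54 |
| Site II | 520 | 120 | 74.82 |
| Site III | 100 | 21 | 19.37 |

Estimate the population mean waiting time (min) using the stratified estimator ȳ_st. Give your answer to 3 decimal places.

N = Σ N_h = 830. Stratum weights W_h = N_h/N.
ȳ_st = (210·20.54 + 520·74.82 + 100·19.37) / 830 = 54.40578

ȳ_st ≈ 54.406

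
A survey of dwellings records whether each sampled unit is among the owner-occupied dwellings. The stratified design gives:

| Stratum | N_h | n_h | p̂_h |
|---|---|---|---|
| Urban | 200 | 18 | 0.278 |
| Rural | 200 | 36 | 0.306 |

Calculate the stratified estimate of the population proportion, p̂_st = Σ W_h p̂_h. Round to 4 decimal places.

p̂_st ≈ 0.2920

N = 400; stratum weights W_h = N_h/N.
p̂_st = Σ W_h p̂_h = (200·0.278 + 200·0.306)/400 = 0.29200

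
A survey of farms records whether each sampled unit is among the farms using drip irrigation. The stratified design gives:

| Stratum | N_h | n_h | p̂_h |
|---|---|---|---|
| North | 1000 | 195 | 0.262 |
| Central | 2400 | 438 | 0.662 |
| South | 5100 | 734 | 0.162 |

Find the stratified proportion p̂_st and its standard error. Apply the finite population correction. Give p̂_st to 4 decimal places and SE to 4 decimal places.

N = 8500; stratum weights W_h = N_h/N.
p̂_st = Σ W_h p̂_h = (1000·0.262 + 2400·0.662 + 5100·0.162)/8500 = 0.31494
V̂(p̂_st) = Σ W_h² (1 − n_h/N_h) p̂_h(1−p̂_h)/(n_h−1):
  stratum North: (1000/8500)²·(1 − 195/1000)·0.262·0.738/194 = 1.11049e-05
  stratum Central: (2400/8500)²·(1 − 438/2400)·0.662·0.338/437 = 3.33707e-05
  stratum South: (5100/8500)²·(1 − 734/5100)·0.162·0.838/733 = 5.70783e-05
V̂(p̂_st) = 0.000101554; SE = √V̂ = 0.0100774

p̂_st ≈ 0.3149, SE ≈ 0.0101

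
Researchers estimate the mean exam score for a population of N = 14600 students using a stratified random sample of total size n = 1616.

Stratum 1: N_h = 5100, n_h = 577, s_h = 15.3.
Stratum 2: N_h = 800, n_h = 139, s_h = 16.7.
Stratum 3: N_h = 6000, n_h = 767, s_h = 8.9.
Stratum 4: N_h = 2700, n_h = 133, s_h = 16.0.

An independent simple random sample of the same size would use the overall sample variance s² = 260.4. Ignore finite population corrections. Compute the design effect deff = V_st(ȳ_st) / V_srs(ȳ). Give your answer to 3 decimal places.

deff ≈ 0.861

V̂(ȳ_st) = Σ W_h² s_h²/n_h, with W_h = N_h/N and N = 14600:
  stratum 1: (5100/14600)²·15.3²/577 = 0.0495042
  stratum 2: (800/14600)²·16.7²/139 = 0.0060241
  stratum 3: (6000/14600)²·8.9²/767 = 0.0174414
  stratum 4: (2700/14600)²·16.0²/133 = 0.0658279
V_st = 0.138798
V_srs = s²/n = 260.4/1616 = 0.161139
deff = V_st / V_srs = 0.138798/0.161139 = 0.8614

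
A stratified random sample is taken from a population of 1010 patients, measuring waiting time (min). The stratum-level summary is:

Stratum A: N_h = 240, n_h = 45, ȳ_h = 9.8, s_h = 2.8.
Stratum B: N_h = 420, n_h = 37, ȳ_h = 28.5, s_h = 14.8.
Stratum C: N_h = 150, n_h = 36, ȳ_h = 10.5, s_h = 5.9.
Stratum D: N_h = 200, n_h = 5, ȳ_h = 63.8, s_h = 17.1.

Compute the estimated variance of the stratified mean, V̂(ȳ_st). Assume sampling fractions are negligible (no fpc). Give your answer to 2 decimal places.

V̂(ȳ_st) = Σ W_h² s_h²/n_h, with W_h = N_h/N and N = 1010:
  stratum A: (240/1010)²·2.8²/45 = 0.00983747
  stratum B: (420/1010)²·14.8²/37 = 1.02371
  stratum C: (150/1010)²·5.9²/36 = 0.0213276
  stratum D: (200/1010)²·17.1²/5 = 2.29319
V̂(ȳ_st) = 3.34806

V̂(ȳ_st) ≈ 3.35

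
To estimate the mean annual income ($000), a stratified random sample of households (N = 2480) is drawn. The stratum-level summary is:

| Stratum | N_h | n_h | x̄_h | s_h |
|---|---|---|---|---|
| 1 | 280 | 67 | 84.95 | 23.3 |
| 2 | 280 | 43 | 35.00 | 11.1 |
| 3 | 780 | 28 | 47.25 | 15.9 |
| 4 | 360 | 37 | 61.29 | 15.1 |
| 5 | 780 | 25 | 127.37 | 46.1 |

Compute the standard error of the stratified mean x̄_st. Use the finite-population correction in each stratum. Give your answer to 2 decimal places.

SE(x̄_st) ≈ 3.04

V̂(x̄_st) = Σ W_h² (1 − n_h/N_h) s_h²/n_h, with W_h = N_h/N and N = 2480:
  stratum 1: (280/2480)²·(1 − 67/280)·23.3²/67 = 0.0785726
  stratum 2: (280/2480)²·(1 − 43/280)·11.1²/43 = 0.0309158
  stratum 3: (780/2480)²·(1 − 28/780)·15.9²/28 = 0.861084
  stratum 4: (360/2480)²·(1 − 37/360)·15.1²/37 = 0.116507
  stratum 5: (780/2480)²·(1 − 25/780)·46.1²/25 = 8.13954
V̂(x̄_st) = 9.22662
SE(x̄_st) = √9.22662 = 3.03754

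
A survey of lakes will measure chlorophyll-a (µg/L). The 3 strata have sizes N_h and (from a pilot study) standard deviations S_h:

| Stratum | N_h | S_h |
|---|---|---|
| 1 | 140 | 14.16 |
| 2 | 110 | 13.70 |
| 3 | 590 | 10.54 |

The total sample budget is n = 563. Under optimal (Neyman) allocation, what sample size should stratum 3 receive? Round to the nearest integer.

Neyman allocation: n_h = n · N_h S_h / Σ N_i S_i, with n = 563.
  stratum 1: N_h·S_h = 140·14.16 = 1982.40
  stratum 2: N_h·S_h = 110·13.70 = 1507.00
  stratum 3: N_h·S_h = 590·10.54 = 6218.60
Σ N_h S_h = 9708.00
n for stratum 3 = 563·6218.60/9708.00 = 360.638 → 361

361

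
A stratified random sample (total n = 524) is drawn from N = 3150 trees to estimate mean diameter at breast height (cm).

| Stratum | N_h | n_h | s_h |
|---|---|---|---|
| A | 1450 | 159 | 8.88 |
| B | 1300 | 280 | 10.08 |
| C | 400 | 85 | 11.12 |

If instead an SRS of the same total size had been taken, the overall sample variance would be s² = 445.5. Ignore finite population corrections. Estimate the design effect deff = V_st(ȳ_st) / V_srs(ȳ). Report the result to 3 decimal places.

deff ≈ 0.224

V̂(ȳ_st) = Σ W_h² s_h²/n_h, with W_h = N_h/N and N = 3150:
  stratum A: (1450/3150)²·8.88²/159 = 0.105086
  stratum B: (1300/3150)²·10.08²/280 = 0.0618057
  stratum C: (400/3150)²·11.12²/85 = 0.0234579
V_st = 0.190349
V_srs = s²/n = 445.5/524 = 0.850191
deff = V_st / V_srs = 0.190349/0.850191 = 0.2239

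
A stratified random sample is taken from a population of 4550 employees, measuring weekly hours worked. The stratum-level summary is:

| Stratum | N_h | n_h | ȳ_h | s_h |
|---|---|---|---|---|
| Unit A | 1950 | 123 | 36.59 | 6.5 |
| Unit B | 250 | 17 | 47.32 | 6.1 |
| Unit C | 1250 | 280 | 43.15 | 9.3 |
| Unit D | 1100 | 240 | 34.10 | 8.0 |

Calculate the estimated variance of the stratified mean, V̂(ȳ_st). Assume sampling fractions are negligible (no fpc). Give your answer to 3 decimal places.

V̂(ȳ_st) ≈ 0.109

V̂(ȳ_st) = Σ W_h² s_h²/n_h, with W_h = N_h/N and N = 4550:
  stratum Unit A: (1950/4550)²·6.5²/123 = 0.0630911
  stratum Unit B: (250/4550)²·6.1²/17 = 0.00660797
  stratum Unit C: (1250/4550)²·9.3²/280 = 0.0233134
  stratum Unit D: (1100/4550)²·8.0²/240 = 0.0155859
V̂(ȳ_st) = 0.108598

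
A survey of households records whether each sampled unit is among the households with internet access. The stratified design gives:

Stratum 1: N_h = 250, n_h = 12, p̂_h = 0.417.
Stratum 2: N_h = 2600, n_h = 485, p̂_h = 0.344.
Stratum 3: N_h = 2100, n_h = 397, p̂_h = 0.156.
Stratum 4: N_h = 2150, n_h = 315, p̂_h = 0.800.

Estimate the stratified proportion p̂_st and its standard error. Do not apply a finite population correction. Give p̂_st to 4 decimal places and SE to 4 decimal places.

p̂_st ≈ 0.4290, SE ≈ 0.0129

N = 7100; stratum weights W_h = N_h/N.
p̂_st = Σ W_h p̂_h = (250·0.417 + 2600·0.344 + 2100·0.156 + 2150·0.800)/7100 = 0.42905
V̂(p̂_st) = Σ W_h² p̂_h(1−p̂_h)/(n_h−1):
  stratum 1: (250/7100)²·0.417·0.583/11 = 2.74016e-05
  stratum 2: (2600/7100)²·0.344·0.656/484 = 6.2524e-05
  stratum 3: (2100/7100)²·0.156·0.844/396 = 2.90867e-05
  stratum 4: (2150/7100)²·0.800·0.200/314 = 4.67251e-05
V̂(p̂_st) = 0.000165737; SE = √V̂ = 0.0128739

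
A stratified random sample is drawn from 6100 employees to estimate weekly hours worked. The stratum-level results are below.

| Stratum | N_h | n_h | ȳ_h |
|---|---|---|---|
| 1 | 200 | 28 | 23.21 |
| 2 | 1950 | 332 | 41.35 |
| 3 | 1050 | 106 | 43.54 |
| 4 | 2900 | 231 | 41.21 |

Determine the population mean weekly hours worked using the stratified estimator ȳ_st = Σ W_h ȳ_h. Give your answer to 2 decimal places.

N = Σ N_h = 6100. Stratum weights W_h = N_h/N.
ȳ_st = (200·23.21 + 1950·41.35 + 1050·43.54 + 2900·41.21) / 6100 = 41.0657

ȳ_st ≈ 41.07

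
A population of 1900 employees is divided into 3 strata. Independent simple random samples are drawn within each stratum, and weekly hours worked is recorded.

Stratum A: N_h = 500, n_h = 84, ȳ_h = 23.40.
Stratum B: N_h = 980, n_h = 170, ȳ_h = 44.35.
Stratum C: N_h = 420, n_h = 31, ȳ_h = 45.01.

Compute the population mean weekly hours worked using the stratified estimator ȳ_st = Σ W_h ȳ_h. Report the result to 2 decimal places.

ȳ_st ≈ 38.98

N = Σ N_h = 1900. Stratum weights W_h = N_h/N.
ȳ_st = (500·23.40 + 980·44.35 + 420·45.01) / 1900 = 38.9827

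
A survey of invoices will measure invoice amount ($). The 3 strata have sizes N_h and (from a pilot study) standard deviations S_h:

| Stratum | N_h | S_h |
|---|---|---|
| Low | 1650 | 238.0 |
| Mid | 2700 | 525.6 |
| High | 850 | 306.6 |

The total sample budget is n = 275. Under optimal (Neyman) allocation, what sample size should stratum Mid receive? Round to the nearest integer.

Neyman allocation: n_h = n · N_h S_h / Σ N_i S_i, with n = 275.
  stratum Low: N_h·S_h = 1650·238.0 = 392700.00
  stratum Mid: N_h·S_h = 2700·525.6 = 1419120.00
  stratum High: N_h·S_h = 850·306.6 = 260610.00
Σ N_h S_h = 2072430.00
n for stratum Mid = 275·1419120.00/2072430.00 = 188.309 → 188

188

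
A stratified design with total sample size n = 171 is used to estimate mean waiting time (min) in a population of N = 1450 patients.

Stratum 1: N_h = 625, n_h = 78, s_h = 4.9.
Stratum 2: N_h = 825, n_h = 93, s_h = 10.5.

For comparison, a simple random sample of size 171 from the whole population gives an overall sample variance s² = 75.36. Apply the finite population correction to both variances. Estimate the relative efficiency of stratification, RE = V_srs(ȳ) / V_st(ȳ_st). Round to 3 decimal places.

V̂(ȳ_st) = Σ W_h² (1 − n_h/N_h) s_h²/n_h, with W_h = N_h/N and N = 1450:
  stratum 1: (625/1450)²·(1 − 78/625)·4.9²/78 = 0.0500529
  stratum 2: (825/1450)²·(1 − 93/825)·10.5²/93 = 0.340506
V_st = 0.390559
V_srs = (1 − 171/1450)·75.36/171 = 0.388729
Relative efficiency = V_srs / V_st = 0.388729/0.390559 = 0.9953

RE ≈ 0.995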